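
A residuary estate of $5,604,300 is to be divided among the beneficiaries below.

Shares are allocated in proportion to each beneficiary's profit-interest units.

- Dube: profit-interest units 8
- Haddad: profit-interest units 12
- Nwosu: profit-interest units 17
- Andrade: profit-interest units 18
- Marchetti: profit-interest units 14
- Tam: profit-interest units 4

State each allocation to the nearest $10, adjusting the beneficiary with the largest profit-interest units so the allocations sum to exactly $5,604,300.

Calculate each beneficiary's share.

Dube: $614,170 · Haddad: $921,250 · Nwosu: $1,305,110 · Andrade: $1,381,890 · Marchetti: $1,074,800 · Tam: $307,080

Profit-interest units total: 73.
Proportional shares: Dube 8/73 × $5,604,300 = 614,169.86; Haddad 12/73 × $5,604,300 = 921,254.79; Nwosu 17/73 × $5,604,300 = 1,305,110.96; Andrade 18/73 × $5,604,300 = 1,381,882.19; Marchetti 14/73 × $5,604,300 = 1,074,797.26; Tam 4/73 × $5,604,300 = 307,084.93.
Rounded to nearest $10: Dube $614,170; Haddad $921,250; Nwosu $1,305,110; Andrade $1,381,880; Marchetti $1,074,800; Tam $307,080. Sum = $5,604,290.
Difference $5,604,300 − $5,604,290 = +$10 applied to largest profit-interest units (Andrade): Andrade becomes $1,381,890.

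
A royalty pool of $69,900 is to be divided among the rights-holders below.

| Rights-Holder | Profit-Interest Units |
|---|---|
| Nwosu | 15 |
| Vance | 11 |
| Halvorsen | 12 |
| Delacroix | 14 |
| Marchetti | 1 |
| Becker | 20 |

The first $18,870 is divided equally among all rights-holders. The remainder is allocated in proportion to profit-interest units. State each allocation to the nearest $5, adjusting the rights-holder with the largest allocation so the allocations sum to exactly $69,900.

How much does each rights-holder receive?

Equal tier: $18,870 ÷ 6 = $3,145 apiece.
Remainder $51,030 by profit-interest units (total 73): Nwosu 10,485.62 → $10,485; Vance 7,689.45 → $7,690; Halvorsen 8,388.49 → $8,390; Delacroix 9,786.58 → $9,785; Marchetti 699.04 → $700; Becker 13,980.82 → $13,980.
Totals: Nwosu $3,145 + $10,485 = $13,630; Vance $3,145 + $7,690 = $10,835; Halvorsen $3,145 + $8,390 = $11,535; Delacroix $3,145 + $9,785 = $12,930; Marchetti $3,145 + $700 = $3,845; Becker $3,145 + $13,980 = $17,125.

Nwosu: $13,630; Vance: $10,835; Halvorsen: $11,535; Delacroix: $12,930; Marchetti: $3,845; Becker: $17,125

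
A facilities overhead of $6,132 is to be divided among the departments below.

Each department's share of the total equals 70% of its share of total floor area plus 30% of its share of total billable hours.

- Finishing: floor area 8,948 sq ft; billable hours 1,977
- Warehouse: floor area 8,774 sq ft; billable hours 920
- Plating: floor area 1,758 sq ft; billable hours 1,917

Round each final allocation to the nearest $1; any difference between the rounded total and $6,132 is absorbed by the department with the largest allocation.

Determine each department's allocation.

Totals — floor area 19,480, billable hours 4,814.
Composite weights (70% floor area + 30% billable hours): Finishing 0.4447; Warehouse 0.3726; Plating 0.1826.
Unrounded shares: Finishing 2,727.17; Warehouse 2,284.91; Plating 1,119.93.
Rounded to nearest $1: Finishing $2,727; Warehouse $2,285; Plating $1,120. Sum = $6,132.
No rounding difference to absorb.

Finishing: $2,727 | Warehouse: $2,285 | Plating: $1,120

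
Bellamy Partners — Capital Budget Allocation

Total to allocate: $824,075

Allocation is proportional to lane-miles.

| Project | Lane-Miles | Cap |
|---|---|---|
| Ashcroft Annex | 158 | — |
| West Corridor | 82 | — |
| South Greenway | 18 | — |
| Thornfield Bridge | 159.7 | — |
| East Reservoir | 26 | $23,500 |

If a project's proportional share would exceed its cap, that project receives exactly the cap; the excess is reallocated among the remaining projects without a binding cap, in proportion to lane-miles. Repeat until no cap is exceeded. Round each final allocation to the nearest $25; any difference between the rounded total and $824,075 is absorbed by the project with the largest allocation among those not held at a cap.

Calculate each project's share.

Combined lane-miles = 443.7.
Pro-rata shares before constraints: Ashcroft Annex 293,450.19; West Corridor 152,296.93; South Greenway 33,431.03; Thornfield Bridge 296,607.57; East Reservoir 48,289.27.
Cap binds for East Reservoir ($23,500); remaining pool $800,575 reallocated over remaining lane-miles 417.7.
Remaining shares: Ashcroft Annex 302,827.03 → $302,825; West Corridor 157,163.39 → $157,175; South Greenway 34,499.28 → $34,500; Thornfield Bridge 306,085.29 → $306,075.

Ashcroft Annex: $302,825 | West Corridor: $157,175 | South Greenway: $34,500 | Thornfield Bridge: $306,075 | East Reservoir: $23,500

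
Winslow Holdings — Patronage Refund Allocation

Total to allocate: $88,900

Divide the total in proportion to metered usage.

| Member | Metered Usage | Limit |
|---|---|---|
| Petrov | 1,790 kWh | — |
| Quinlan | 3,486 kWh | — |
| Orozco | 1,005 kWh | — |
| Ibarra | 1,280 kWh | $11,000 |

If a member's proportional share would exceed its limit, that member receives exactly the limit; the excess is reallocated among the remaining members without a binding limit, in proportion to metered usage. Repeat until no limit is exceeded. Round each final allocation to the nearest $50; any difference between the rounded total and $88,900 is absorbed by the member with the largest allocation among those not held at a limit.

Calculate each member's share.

Combined metered usage = 7,561.
Proportional shares (ignoring caps): Petrov 21,046.29; Quinlan 40,987.36; Orozco 11,816.49; Ibarra 15,049.86.
Cap binds for Ibarra ($11,000); balance $77,900 reallocated over remaining metered usage 6,281.
Redistributed shares: Petrov 22,200.45 → $22,200; Quinlan 43,235.06 → $43,250; Orozco 12,464.50 → $12,450.

Petrov: $22,200 | Quinlan: $43,250 | Orozco: $12,450 | Ibarra: $11,000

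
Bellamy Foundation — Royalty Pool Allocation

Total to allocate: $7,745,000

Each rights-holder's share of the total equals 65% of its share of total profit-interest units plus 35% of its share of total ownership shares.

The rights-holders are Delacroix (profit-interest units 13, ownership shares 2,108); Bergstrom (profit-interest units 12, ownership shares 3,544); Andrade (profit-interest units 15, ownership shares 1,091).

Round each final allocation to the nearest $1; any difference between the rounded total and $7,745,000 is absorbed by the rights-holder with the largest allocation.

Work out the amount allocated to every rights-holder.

Profit-interest units total 40; ownership shares total 6,743.
Combined weights (65% profit-interest units + 35% ownership shares): Delacroix 0.3207; Bergstrom 0.3790; Andrade 0.3004.
Unrounded shares: Delacroix 2,483,567.26; Bergstrom 2,934,996.64; Andrade 2,326,436.11.
Rounded to nearest $1: Delacroix $2,483,567; Bergstrom $2,934,997; Andrade $2,326,436. Sum = $7,745,000.
Rounded total matches; no reconciliation needed.

Delacroix: $2,483,567 · Bergstrom: $2,934,997 · Andrade: $2,326,436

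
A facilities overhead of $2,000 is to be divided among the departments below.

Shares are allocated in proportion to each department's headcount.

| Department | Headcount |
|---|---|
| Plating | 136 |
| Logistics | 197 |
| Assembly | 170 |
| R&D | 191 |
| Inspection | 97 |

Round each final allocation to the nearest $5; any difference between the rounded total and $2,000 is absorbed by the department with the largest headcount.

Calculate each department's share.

Plating: $345 | Logistics: $495 | Assembly: $430 | R&D: $485 | Inspection: $245

Combined headcount = 136 + 197 + 170 + 191 + 97 = 791.
Proportional shares: Plating 343.87; Logistics 498.10; Assembly 429.84; R&D 482.93; Inspection 245.26.
At nearest $5: Plating $345; Logistics $500; Assembly $430; R&D $485; Inspection $245. Sum = $2,005.
Difference $2,000 − $2,005 = −$5 applied to largest headcount (Logistics): Logistics becomes $495.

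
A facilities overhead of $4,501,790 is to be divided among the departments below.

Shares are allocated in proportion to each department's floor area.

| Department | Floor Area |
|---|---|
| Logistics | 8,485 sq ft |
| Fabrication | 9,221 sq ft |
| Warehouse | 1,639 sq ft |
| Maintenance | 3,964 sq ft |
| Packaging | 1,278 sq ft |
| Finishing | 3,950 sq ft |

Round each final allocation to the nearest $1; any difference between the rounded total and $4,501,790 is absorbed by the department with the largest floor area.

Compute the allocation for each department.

Sum of floor area: 8,485 + 9,221 + 1,639 + 3,964 + 1,278 + 3,950 = 28,537.
Pro-rata amounts: Logistics 1,338,532.02; Fabrication 1,454,638.03; Warehouse 258,556.74; Maintenance 625,331.87; Packaging 201,608.00; Finishing 623,123.33.
After rounding ($1): Logistics $1,338,532; Fabrication $1,454,638; Warehouse $258,557; Maintenance $625,332; Packaging $201,608; Finishing $623,123. Sum = $4,501,790.
Sum already equals the total — no adjustment.

Logistics: $1,338,532 | Fabrication: $1,454,638 | Warehouse: $258,557 | Maintenance: $625,332 | Packaging: $201,608 | Finishing: $623,123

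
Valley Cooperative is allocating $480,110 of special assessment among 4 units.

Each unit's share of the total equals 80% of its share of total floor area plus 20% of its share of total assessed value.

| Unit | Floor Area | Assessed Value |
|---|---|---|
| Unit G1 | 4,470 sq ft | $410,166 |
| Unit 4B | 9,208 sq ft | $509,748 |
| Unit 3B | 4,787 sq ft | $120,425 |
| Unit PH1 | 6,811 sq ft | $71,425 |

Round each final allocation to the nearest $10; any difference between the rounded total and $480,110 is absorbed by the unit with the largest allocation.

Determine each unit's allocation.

Floor area total 25,276; assessed value total 1,111,764.
Composite weights (80% floor area + 20% assessed value): Unit G1 0.2153; Unit 4B 0.3831; Unit 3B 0.1732; Unit PH1 0.2284.
Pro-rata amounts: Unit G1 103,350.69; Unit 4B 183,949.00; Unit 3B 83,143.09; Unit PH1 109,667.22.
At nearest $10: Unit G1 $103,350; Unit 4B $183,950; Unit 3B $83,140; Unit PH1 $109,670. Sum = $480,110.
Sum already equals the total — no adjustment.

Unit G1: $103,350 | Unit 4B: $183,950 | Unit 3B: $83,140 | Unit PH1: $109,670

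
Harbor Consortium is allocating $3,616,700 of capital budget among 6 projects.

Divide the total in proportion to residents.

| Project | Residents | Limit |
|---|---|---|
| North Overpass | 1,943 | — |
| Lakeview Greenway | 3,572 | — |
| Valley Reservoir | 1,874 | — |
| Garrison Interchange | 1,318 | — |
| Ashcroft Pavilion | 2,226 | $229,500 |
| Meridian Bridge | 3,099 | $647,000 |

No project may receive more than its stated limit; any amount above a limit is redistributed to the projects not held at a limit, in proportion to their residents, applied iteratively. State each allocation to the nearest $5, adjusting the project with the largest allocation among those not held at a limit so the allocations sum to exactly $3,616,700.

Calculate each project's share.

Total residents = 14,032.
Unconstrained shares: North Overpass 500,801.60; Lakeview Greenway 920,670.78; Valley Reservoir 483,017.09; Garrison Interchange 339,709.99; Ashcroft Pavilion 573,743.89; Meridian Bridge 798,756.65.
Capped: Ashcroft Pavilion ($229,500), Meridian Bridge ($647,000); balance $2,740,200 reallocated over remaining residents 8,707.
Remaining shares: North Overpass 611,486.00 → $611,485; Lakeview Greenway 1,124,152.34 → $1,124,150; Valley Reservoir 589,770.85 → $589,770; Garrison Interchange 414,790.81 → $414,790.
Rounding difference +$5 applied to Lakeview Greenway → $1,124,155.

North Overpass: $611,485 · Lakeview Greenway: $1,124,155 · Valley Reservoir: $589,770 · Garrison Interchange: $414,790 · Ashcroft Pavilion: $229,500 · Meridian Bridge: $647,000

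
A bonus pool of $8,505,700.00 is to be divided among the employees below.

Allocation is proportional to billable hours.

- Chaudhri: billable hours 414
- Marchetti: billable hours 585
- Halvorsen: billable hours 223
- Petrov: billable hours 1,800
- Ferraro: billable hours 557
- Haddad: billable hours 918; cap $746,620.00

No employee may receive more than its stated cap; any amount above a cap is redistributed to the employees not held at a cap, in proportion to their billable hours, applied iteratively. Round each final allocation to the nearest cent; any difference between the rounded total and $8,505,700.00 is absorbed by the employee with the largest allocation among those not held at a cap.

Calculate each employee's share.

Sum of billable hours: 4,497.
Unconstrained shares: Chaudhri 783,046.4310; Marchetti 1,106,478.6524; Halvorsen 421,785.8795; Petrov 3,404,549.6998; Ferraro 1,053,518.9904; Haddad 1,736,320.3469.
Held at cap: Haddad ($746,620.00); remaining pool $7,759,080.00 reallocated over remaining billable hours 3,579.
Redistributed shares: Chaudhri 897,529.7904 → $897,529.79; Marchetti 1,268,248.6169 → $1,268,248.62; Halvorsen 483,452.0369 → $483,452.04; Petrov 3,902,303.4367 → $3,902,303.44; Ferraro 1,207,546.1190 → $1,207,546.12.
Rounding difference −$0.01 applied to Petrov → $3,902,303.43.

Chaudhri: $897,529.79 | Marchetti: $1,268,248.62 | Halvorsen: $483,452.04 | Petrov: $3,902,303.43 | Ferraro: $1,207,546.12 | Haddad: $746,620.00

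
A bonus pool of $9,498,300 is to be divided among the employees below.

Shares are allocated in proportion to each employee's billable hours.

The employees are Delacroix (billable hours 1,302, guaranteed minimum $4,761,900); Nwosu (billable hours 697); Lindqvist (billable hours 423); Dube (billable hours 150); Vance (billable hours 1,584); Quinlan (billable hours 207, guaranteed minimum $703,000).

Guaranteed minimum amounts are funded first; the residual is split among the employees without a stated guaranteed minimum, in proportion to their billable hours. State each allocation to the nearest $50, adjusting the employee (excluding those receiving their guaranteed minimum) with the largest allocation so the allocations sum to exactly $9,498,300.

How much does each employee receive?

Delacroix: $4,761,900 | Nwosu: $985,050 | Lindqvist: $597,800 | Dube: $212,000 | Vance: $2,238,550 | Quinlan: $703,000

Guaranteed amounts: Delacroix $4,761,900; Quinlan $703,000. Residual $4,033,400.
Residual split over remaining billable hours 2,854: Nwosu 985,031.46 → $985,050; Lindqvist 597,802.45 → $597,800; Dube 211,986.69 → $212,000; Vance 2,238,579.40 → $2,238,600.
Rounding difference −$50 applied to Vance → $2,238,550.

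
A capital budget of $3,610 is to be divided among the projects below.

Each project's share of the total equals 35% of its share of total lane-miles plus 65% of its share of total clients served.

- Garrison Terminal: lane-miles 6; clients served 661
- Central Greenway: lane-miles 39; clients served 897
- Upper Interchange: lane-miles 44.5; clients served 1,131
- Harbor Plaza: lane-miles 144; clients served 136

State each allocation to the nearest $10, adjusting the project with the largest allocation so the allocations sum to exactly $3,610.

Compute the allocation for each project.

Garrison Terminal: $580 · Central Greenway: $960 · Upper Interchange: $1,180 · Harbor Plaza: $890

Totals — lane-miles 233.5, clients served 2,825.
Composite weights (35% lane-miles + 65% clients served): Garrison Terminal 0.1611; Central Greenway 0.2648; Upper Interchange 0.3269; Harbor Plaza 0.2471.
Proportional shares: Garrison Terminal 581.51; Central Greenway 956.10; Upper Interchange 1,180.23; Harbor Plaza 892.17.
Rounded to nearest $10: Garrison Terminal $580; Central Greenway $960; Upper Interchange $1,180; Harbor Plaza $890. Sum = $3,610.
Rounded total matches; no reconciliation needed.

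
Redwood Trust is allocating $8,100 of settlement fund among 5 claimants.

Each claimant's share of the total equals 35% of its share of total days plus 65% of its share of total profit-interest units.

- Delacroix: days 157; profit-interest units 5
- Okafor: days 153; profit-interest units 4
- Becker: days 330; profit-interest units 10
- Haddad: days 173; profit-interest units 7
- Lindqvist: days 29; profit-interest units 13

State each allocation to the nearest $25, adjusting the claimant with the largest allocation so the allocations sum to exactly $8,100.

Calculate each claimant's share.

Totals — days 842, profit-interest units 39.
Combined weights (35% days + 65% profit-interest units): Delacroix 0.1486; Okafor 0.1303; Becker 0.3038; Haddad 0.1886; Lindqvist 0.2287.
Unrounded shares: Delacroix 1,203.62; Okafor 1,055.15; Becker 2,461.10; Haddad 1,527.49; Lindqvist 1,852.64.
At nearest $25: Delacroix $1,200; Okafor $1,050; Becker $2,450; Haddad $1,525; Lindqvist $1,850. Sum = $8,075.
Difference $8,100 − $8,075 = +$25 applied to largest allocation (Becker): Becker becomes $2,475.

Delacroix: $1,200; Okafor: $1,050; Becker: $2,475; Haddad: $1,525; Lindqvist: $1,850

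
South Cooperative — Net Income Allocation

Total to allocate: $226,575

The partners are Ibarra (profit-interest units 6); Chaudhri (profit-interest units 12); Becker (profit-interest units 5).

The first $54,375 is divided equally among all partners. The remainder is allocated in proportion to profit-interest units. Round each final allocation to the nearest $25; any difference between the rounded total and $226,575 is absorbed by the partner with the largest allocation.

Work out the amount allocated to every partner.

Ibarra: $63,050; Chaudhri: $107,975; Becker: $55,550

$54,375 shared equally gives $18,125 per partner.
Remainder $172,200 by profit-interest units (total 23): Ibarra 44,921.74 → $44,925; Chaudhri 89,843.48 → $89,850; Becker 37,434.78 → $37,425.
Totals: Ibarra $18,125 + $44,925 = $63,050; Chaudhri $18,125 + $89,850 = $107,975; Becker $18,125 + $37,425 = $55,550.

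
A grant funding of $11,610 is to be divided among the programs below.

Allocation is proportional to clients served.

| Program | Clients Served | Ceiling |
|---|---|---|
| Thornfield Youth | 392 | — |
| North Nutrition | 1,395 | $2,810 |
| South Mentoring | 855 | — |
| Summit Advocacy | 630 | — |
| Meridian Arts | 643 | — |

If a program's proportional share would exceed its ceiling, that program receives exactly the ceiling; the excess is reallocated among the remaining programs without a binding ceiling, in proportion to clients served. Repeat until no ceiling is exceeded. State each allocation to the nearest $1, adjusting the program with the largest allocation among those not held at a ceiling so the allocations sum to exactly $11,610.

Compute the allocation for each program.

Thornfield Youth: $1,369; North Nutrition: $2,810; South Mentoring: $2,986; Summit Advocacy: $2,200; Meridian Arts: $2,245

Combined clients served = 3,915.
Pro-rata shares before constraints: Thornfield Youth 1,162.48; North Nutrition 4,136.90; South Mentoring 2,535.52; Summit Advocacy 1,868.28; Meridian Arts 1,906.83.
Held at cap: North Nutrition ($2,810); remaining pool $8,800 reallocated over remaining clients served 2,520.
Remaining shares: Thornfield Youth 1,368.89 → $1,369; South Mentoring 2,985.71 → $2,986; Summit Advocacy 2,200.00 → $2,200; Meridian Arts 2,245.40 → $2,245.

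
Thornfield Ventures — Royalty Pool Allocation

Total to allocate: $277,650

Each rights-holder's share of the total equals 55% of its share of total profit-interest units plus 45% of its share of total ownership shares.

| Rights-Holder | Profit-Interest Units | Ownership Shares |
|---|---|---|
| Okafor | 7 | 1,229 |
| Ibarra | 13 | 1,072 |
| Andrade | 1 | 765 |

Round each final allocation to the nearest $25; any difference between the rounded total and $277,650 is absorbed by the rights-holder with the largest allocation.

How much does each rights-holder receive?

Profit-interest units total 21; ownership shares total 3,066.
Composite weights (55% profit-interest units + 45% ownership shares): Okafor 0.3637; Ibarra 0.4978; Andrade 0.1385.
Proportional shares: Okafor 100,985.45; Ibarra 138,218.26; Andrade 38,446.28.
After rounding ($25): Okafor $100,975; Ibarra $138,225; Andrade $38,450. Sum = $277,650.
Rounded total matches; no reconciliation needed.

Okafor: $100,975 | Ibarra: $138,225 | Andrade: $38,450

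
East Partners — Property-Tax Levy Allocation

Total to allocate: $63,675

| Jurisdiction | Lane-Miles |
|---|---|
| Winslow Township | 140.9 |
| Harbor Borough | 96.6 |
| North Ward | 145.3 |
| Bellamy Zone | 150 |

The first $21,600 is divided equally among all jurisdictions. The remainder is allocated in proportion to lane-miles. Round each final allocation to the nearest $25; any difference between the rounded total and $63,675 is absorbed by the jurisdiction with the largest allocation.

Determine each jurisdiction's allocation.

Winslow Township: $16,525; Harbor Borough: $13,025; North Ward: $16,875; Bellamy Zone: $17,250

Equal tier: $21,600 ÷ 4 = $5,400 apiece.
Remainder $42,075 by lane-miles (total 532.8): Winslow Township 11,126.82 → $11,125; Harbor Borough 7,628.46 → $7,625; North Ward 11,474.28 → $11,475; Bellamy Zone 11,845.44 → $11,850.
Totals: Winslow Township $5,400 + $11,125 = $16,525; Harbor Borough $5,400 + $7,625 = $13,025; North Ward $5,400 + $11,475 = $16,875; Bellamy Zone $5,400 + $11,850 = $17,250.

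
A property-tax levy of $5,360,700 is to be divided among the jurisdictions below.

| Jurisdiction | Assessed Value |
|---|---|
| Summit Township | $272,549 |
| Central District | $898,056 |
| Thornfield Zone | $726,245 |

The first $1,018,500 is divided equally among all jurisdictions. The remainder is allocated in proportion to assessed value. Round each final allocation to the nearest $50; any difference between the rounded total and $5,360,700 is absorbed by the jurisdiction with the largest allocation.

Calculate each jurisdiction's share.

$1,018,500 shared equally gives $339,500 per jurisdiction.
Remainder $4,342,200 by assessed value (total 1,896,850): Summit Township 623,909.25 → $623,900; Central District 2,055,797.12 → $2,055,800; Thornfield Zone 1,662,493.63 → $1,662,500.
Totals: Summit Township $339,500 + $623,900 = $963,400; Central District $339,500 + $2,055,800 = $2,395,300; Thornfield Zone $339,500 + $1,662,500 = $2,002,000.

Summit Township: $963,400 · Central District: $2,395,300 · Thornfield Zone: $2,002,000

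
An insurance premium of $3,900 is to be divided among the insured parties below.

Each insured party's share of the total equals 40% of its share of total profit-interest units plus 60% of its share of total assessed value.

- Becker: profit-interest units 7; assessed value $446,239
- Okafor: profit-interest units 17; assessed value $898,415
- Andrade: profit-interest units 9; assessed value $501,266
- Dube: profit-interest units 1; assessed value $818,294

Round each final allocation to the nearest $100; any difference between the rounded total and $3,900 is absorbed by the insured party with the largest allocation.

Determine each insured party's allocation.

Totals — profit-interest units 34, assessed value 2,664,214.
Composite weights (40% profit-interest units + 60% assessed value): Becker 0.1828; Okafor 0.4023; Andrade 0.2188; Dube 0.1961.
Raw shares: Becker 713.11; Okafor 1,569.08; Andrade 853.21; Dube 764.60.
After rounding ($100): Becker $700; Okafor $1,600; Andrade $900; Dube $800. Sum = $4,000.
Difference $3,900 − $4,000 = −$100 applied to largest allocation (Okafor): Okafor becomes $1,500.

Becker: $700 · Okafor: $1,500 · Andrade: $900 · Dube: $800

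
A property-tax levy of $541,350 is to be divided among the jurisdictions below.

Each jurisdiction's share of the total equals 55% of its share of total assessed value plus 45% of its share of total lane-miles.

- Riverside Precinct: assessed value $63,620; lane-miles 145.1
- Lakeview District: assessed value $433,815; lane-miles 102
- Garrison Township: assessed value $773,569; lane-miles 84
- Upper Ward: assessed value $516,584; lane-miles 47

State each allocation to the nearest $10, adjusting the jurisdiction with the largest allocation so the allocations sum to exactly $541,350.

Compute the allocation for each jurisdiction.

Totals — assessed value 1,787,588, lane-miles 378.1.
Blended shares (55% assessed value + 45% lane-miles): Riverside Precinct 0.1923; Lakeview District 0.2549; Garrison Township 0.3380; Upper Ward 0.2149.
Unrounded shares: Riverside Precinct 104,083.65; Lakeview District 137,974.65; Garrison Township 182,967.13; Upper Ward 116,324.57.
Rounded to nearest $10: Riverside Precinct $104,080; Lakeview District $137,970; Garrison Township $182,970; Upper Ward $116,320. Sum = $541,340.
Difference $541,350 − $541,340 = +$10 applied to largest allocation (Garrison Township): Garrison Township becomes $182,980.

Riverside Precinct: $104,080; Lakeview District: $137,970; Garrison Township: $182,980; Upper Ward: $116,320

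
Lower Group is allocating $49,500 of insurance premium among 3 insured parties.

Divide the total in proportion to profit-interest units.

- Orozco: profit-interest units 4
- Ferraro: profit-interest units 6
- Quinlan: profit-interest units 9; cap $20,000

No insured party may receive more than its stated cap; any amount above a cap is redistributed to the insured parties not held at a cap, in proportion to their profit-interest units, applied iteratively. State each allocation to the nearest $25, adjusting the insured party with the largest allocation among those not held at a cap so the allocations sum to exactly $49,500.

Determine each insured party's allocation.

Total profit-interest units = 19.
Pro-rata shares before constraints: Orozco 10,421.05; Ferraro 15,631.58; Quinlan 23,447.37.
Held at cap: Quinlan ($20,000); remaining pool $29,500 reallocated over remaining profit-interest units 10.
Remaining shares: Orozco 11,800.00 → $11,800; Ferraro 17,700.00 → $17,700.

Orozco: $11,800; Ferraro: $17,700; Quinlan: $20,000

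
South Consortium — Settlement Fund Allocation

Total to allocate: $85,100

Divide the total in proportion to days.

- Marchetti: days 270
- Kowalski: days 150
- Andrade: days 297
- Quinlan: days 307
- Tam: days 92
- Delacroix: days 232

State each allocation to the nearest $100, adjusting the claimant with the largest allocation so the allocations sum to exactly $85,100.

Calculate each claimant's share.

Total days = 1,348.
Pro-rata amounts: Marchetti 270/1,348 × $85,100 = 17,045.25; Kowalski 150/1,348 × $85,100 = 9,469.58; Andrade 297/1,348 × $85,100 = 18,749.78; Quinlan 307/1,348 × $85,100 = 19,381.08; Tam 92/1,348 × $85,100 = 5,808.01; Delacroix 232/1,348 × $85,100 = 14,646.29.
After rounding ($100): Marchetti $17,000; Kowalski $9,500; Andrade $18,700; Quinlan $19,400; Tam $5,800; Delacroix $14,600. Sum = $85,000.
Difference $85,100 − $85,000 = +$100 applied to largest allocation (Quinlan): Quinlan becomes $19,500.

Marchetti: $17,000; Kowalski: $9,500; Andrade: $18,700; Quinlan: $19,500; Tam: $5,800; Delacroix: $14,600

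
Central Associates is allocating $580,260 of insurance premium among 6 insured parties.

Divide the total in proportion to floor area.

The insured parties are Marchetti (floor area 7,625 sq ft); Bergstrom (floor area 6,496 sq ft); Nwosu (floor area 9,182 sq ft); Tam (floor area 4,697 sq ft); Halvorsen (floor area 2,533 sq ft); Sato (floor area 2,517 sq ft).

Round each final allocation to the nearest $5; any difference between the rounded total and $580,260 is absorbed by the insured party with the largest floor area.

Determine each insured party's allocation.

Marchetti: $133,870; Bergstrom: $114,050; Nwosu: $161,215; Tam: $82,465; Halvorsen: $44,470; Sato: $44,190

Floor area total: 7,625 + 6,496 + 9,182 + 4,697 + 2,533 + 2,517 = 33,050.
Pro-rata amounts: Marchetti 133,872.39; Bergstrom 114,050.50; Nwosu 161,208.69; Tam 82,465.39; Halvorsen 44,471.97; Sato 44,191.06.
After rounding ($5): Marchetti $133,870; Bergstrom $114,050; Nwosu $161,210; Tam $82,465; Halvorsen $44,470; Sato $44,190. Sum = $580,255.
Difference $580,260 − $580,255 = +$5 applied to largest floor area (Nwosu): Nwosu becomes $161,215.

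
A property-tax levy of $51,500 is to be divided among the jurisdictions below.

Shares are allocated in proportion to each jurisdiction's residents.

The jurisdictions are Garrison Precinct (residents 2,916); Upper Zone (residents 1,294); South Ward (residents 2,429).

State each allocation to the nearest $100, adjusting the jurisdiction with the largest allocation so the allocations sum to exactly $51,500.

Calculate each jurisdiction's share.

Garrison Precinct: $22,700 · Upper Zone: $10,000 · South Ward: $18,800

Combined residents = 6,639.
Pro-rata amounts: Garrison Precinct 2,916/6,639 × $51,500 = 22,619.97; Upper Zone 1,294/6,639 × $51,500 = 10,037.81; South Ward 2,429/6,639 × $51,500 = 18,842.22.
At nearest $100: Garrison Precinct $22,600; Upper Zone $10,000; South Ward $18,800. Sum = $51,400.
Difference $51,500 − $51,400 = +$100 applied to largest allocation (Garrison Precinct): Garrison Precinct becomes $22,700.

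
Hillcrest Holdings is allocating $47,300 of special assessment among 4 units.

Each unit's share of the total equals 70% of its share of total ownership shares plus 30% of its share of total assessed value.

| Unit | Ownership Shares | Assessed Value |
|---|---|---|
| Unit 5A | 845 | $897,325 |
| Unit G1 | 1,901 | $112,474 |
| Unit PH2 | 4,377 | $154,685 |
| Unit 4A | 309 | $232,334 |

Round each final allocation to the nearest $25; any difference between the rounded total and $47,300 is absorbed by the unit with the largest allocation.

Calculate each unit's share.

Ownership shares total 7,432; assessed value total 1,396,818.
Combined weights (70% ownership shares + 30% assessed value): Unit 5A 0.2723; Unit G1 0.2032; Unit PH2 0.4455; Unit 4A 0.0790.
Raw shares: Unit 5A 12,880.27; Unit G1 9,611.67; Unit PH2 21,071.21; Unit 4A 3,736.85.
Rounded to nearest $25: Unit 5A $12,875; Unit G1 $9,600; Unit PH2 $21,075; Unit 4A $3,725. Sum = $47,275.
Difference $47,300 − $47,275 = +$25 applied to largest allocation (Unit PH2): Unit PH2 becomes $21,100.

Unit 5A: $12,875 | Unit G1: $9,600 | Unit PH2: $21,100 | Unit 4A: $3,725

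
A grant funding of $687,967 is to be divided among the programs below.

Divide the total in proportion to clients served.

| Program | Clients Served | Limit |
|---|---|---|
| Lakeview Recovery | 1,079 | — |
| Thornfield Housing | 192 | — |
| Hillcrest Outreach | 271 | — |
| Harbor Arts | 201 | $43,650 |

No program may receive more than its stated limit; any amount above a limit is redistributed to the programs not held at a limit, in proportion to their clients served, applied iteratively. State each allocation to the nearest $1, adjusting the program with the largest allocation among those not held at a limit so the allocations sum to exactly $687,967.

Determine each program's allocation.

Clients served total: 1,743.
Pro-rata shares before constraints: Lakeview Recovery 425,884.33; Thornfield Housing 75,782.94; Hillcrest Outreach 106,964.46; Harbor Arts 79,335.27.
Cap binds for Harbor Arts ($43,650); remaining pool $644,317 reallocated over remaining clients served 1,542.
Redistributed shares: Lakeview Recovery 450,854.76 → $450,855; Thornfield Housing 80,226.24 → $80,226; Hillcrest Outreach 113,236.00 → $113,236.

Lakeview Recovery: $450,855; Thornfield Housing: $80,226; Hillcrest Outreach: $113,236; Harbor Arts: $43,650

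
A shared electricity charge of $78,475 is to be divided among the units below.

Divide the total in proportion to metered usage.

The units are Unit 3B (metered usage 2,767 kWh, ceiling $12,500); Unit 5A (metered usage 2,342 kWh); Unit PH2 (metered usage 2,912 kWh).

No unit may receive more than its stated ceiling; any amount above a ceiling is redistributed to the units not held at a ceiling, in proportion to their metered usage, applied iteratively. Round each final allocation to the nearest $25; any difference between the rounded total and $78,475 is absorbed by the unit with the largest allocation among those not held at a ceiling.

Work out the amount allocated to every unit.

Total metered usage = 8,021.
Unconstrained shares: Unit 3B 27,071.48; Unit 5A 22,913.41; Unit PH2 28,490.11.
Cap binds for Unit 3B ($12,500); balance $65,975 reallocated over remaining metered usage 5,254.
Remaining shares: Unit 5A 29,408.73 → $29,400; Unit PH2 36,566.27 → $36,575.

Unit 3B: $12,500 | Unit 5A: $29,400 | Unit PH2: $36,575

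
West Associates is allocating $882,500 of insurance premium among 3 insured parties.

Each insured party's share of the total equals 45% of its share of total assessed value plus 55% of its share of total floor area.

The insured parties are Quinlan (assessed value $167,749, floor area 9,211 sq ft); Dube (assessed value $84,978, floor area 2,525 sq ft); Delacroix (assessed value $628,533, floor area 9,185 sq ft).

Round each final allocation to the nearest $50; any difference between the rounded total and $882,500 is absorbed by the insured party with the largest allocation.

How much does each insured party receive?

Quinlan: $289,300 · Dube: $96,850 · Delacroix: $496,350

Assessed value total 881,260; floor area total 20,921.
Composite weights (45% assessed value + 55% floor area): Quinlan 0.3278; Dube 0.1098; Delacroix 0.5624.
Unrounded shares: Quinlan 289,291.90; Dube 96,874.85; Delacroix 496,333.25.
At nearest $50: Quinlan $289,300; Dube $96,850; Delacroix $496,350. Sum = $882,500.
Sum already equals the total — no adjustment.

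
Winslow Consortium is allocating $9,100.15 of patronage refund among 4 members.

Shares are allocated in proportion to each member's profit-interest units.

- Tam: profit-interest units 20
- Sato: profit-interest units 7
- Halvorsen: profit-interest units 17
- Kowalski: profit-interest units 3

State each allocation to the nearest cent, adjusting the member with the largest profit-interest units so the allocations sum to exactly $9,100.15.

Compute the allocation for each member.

Profit-interest units total: 20 + 7 + 17 + 3 = 47.
Proportional shares: Tam 3,872.4043; Sato 1,355.3415; Halvorsen 3,291.5436; Kowalski 580.8606.
After rounding (cent): Tam $3,872.40; Sato $1,355.34; Halvorsen $3,291.54; Kowalski $580.86. Sum = $9,100.14.
Difference $9,100.15 − $9,100.14 = +$0.01 applied to largest profit-interest units (Tam): Tam becomes $3,872.41.

Tam: $3,872.41 | Sato: $1,355.34 | Halvorsen: $3,291.54 | Kowalski: $580.86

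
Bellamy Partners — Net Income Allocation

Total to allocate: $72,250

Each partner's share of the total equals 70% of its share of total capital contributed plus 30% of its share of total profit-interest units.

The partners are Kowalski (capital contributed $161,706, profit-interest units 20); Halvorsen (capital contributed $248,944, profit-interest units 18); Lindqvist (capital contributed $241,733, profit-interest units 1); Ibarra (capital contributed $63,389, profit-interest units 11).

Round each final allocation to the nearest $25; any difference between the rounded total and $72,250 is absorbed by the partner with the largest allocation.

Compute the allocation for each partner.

Totals — capital contributed 715,772, profit-interest units 50.
Combined weights (70% capital contributed + 30% profit-interest units): Kowalski 0.2781; Halvorsen 0.3515; Lindqvist 0.2424; Ibarra 0.1280.
Pro-rata amounts: Kowalski 20,095.82; Halvorsen 25,392.88; Lindqvist 17,513.86; Ibarra 9,247.44.
Rounded to nearest $25: Kowalski $20,100; Halvorsen $25,400; Lindqvist $17,525; Ibarra $9,250. Sum = $72,275.
Difference $72,250 − $72,275 = −$25 applied to largest allocation (Halvorsen): Halvorsen becomes $25,375.

Kowalski: $20,100 | Halvorsen: $25,375 | Lindqvist: $17,525 | Ibarra: $9,250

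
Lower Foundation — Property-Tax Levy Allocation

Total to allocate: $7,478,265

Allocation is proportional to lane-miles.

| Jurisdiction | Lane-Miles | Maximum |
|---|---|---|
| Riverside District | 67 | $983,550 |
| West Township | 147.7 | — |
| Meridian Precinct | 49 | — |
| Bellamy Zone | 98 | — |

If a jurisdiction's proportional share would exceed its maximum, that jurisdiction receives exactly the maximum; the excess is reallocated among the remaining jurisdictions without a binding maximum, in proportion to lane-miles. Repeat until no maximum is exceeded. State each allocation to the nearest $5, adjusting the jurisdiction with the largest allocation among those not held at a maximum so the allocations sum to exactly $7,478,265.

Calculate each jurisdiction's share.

Sum of lane-miles: 361.7.
Unconstrained shares: Riverside District 1,385,246.77; West Township 3,053,745.48; Meridian Precinct 1,013,090.92; Bellamy Zone 2,026,181.84.
Cap binds for Riverside District ($983,550); remaining pool $6,494,715 reallocated over remaining lane-miles 294.7.
Shares after redistribution: West Township 3,255,070.94 → $3,255,070; Meridian Precinct 1,079,881.35 → $1,079,880; Bellamy Zone 2,159,762.71 → $2,159,765.

Riverside District: $983,550 | West Township: $3,255,070 | Meridian Precinct: $1,079,880 | Bellamy Zone: $2,159,765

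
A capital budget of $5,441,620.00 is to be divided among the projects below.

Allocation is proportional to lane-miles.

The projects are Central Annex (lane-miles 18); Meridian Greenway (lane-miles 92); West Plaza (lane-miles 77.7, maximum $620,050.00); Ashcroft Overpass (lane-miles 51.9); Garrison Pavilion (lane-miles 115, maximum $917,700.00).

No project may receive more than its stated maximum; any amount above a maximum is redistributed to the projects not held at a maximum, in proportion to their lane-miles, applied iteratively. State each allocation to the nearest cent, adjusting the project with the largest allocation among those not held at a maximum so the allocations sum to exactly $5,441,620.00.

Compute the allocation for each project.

Central Annex: $434,031.25; Meridian Greenway: $2,218,381.97; West Plaza: $620,050.00; Ashcroft Overpass: $1,251,456.78; Garrison Pavilion: $917,700.00

Lane-miles total: 354.6.
Unconstrained shares: Central Annex 276,224.3655; Meridian Greenway 1,411,813.4236; West Plaza 1,192,368.5110; Ashcroft Overpass 796,446.9205; Garrison Pavilion 1,764,766.7795.
Capped: West Plaza ($620,050.00), Garrison Pavilion ($917,700.00); residual $3,903,870.00 reallocated over remaining lane-miles 161.9.
Shares after redistribution: Central Annex 434,031.2539 → $434,031.25; Meridian Greenway 2,218,381.9642 → $2,218,381.96; Ashcroft Overpass 1,251,456.7820 → $1,251,456.78.
Rounding difference +$0.01 applied to Meridian Greenway → $2,218,381.97.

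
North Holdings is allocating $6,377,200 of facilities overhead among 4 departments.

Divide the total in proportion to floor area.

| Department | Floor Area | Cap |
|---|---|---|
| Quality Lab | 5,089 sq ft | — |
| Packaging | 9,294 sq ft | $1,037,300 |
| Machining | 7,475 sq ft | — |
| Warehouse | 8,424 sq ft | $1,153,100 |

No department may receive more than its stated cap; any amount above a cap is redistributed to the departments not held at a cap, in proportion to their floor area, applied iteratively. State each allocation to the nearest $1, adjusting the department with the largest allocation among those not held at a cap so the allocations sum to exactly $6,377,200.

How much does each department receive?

Quality Lab: $1,695,847 · Packaging: $1,037,300 · Machining: $2,490,953 · Warehouse: $1,153,100

Floor area total: 30,282.
Pro-rata shares before constraints: Quality Lab 1,071,711.60; Packaging 1,957,258.33; Machining 1,574,188.30; Warehouse 1,774,041.77.
Capped: Packaging ($1,037,300), Warehouse ($1,153,100); residual $4,186,800 reallocated over remaining floor area 12,564.
Remaining shares: Quality Lab 1,695,847.28 → $1,695,847; Machining 2,490,952.72 → $2,490,953.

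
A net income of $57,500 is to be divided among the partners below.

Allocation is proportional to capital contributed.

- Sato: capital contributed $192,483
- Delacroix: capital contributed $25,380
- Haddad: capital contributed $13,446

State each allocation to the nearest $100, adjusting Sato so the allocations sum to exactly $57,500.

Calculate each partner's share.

Sum of capital contributed: 231,309.
Pro-rata amounts: Sato 192,483/231,309 × $57,500 = 47,848.43; Delacroix 25,380/231,309 × $57,500 = 6,309.09; Haddad 13,446/231,309 × $57,500 = 3,342.48.
After rounding ($100): Sato $47,800; Delacroix $6,300; Haddad $3,300. Sum = $57,400.
Difference $57,500 − $57,400 = +$100 applied to Sato: Sato becomes $47,900.

Sato: $47,900 | Delacroix: $6,300 | Haddad: $3,300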